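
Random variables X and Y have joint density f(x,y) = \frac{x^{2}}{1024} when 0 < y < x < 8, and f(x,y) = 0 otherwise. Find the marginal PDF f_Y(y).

f_Y(y) = ∫_y^8 \frac{x^{2}}{1024} dx = \frac{1}{6} - \frac{y^{3}}{3072}
for 0 < y < 8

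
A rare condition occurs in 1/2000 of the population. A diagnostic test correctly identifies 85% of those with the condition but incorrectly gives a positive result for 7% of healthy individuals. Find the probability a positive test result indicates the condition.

Let D = the rare event, + = positive/flagged.
P(D) = 1/2000
P(+|D) = 85/100 = 17/20
P(+|D') = 7/100
P(+) = P(+|D)P(D) + P(+|D')P(D')
     = \frac{17}{20} × \frac{1}{2000} + \frac{7}{100} × \frac{1999}{2000}
     = \frac{7039}{100000}
P(D|+) = P(+|D)P(D)/P(+) = \frac{85}{14078}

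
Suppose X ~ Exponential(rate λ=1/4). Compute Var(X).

For X ~ Exponential(rate λ=1/4):
Var(X) = 16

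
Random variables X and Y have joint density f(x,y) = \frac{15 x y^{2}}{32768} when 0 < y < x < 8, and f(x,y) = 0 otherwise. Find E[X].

f_X(x) = ∫_0^x \frac{15 x y^{2}}{32768} dy = \frac{5 x^{4}}{32768}
E[X] = ∫_0^8 x × (\frac{5 x^{4}}{32768}) dx = \frac{20}{3}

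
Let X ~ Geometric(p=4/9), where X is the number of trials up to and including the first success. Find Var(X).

For X ~ Geometric(p=4/9), where X is the number of trials up to and including the first success:
Var(X) = \frac{45}{16}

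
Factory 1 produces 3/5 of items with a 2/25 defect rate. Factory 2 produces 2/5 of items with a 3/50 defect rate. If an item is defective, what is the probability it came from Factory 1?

Using Bayes' theorem:
P(F1) = 3/5, P(D|F1) = 2/25
P(F2) = 2/5, P(D|F2) = 3/50
P(D) = P(D|F1)P(F1) + P(D|F2)P(F2)
     = \frac{9}{125}
P(F1|D) = P(D|F1)P(F1) / P(D)
= \frac{2}{3}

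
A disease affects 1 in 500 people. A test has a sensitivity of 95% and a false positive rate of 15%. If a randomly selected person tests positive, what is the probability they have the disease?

Let D = the rare event, + = positive/flagged.
P(D) = 1/500
P(+|D) = 95/100 = 19/20
P(+|D') = 15/100 = 3/20
P(+) = P(+|D)P(D) + P(+|D')P(D')
     = \frac{19}{20} × \frac{1}{500} + \frac{3}{20} × \frac{499}{500}
     = \frac{379}{2500}
P(D|+) = P(+|D)P(D)/P(+) = \frac{19}{1516}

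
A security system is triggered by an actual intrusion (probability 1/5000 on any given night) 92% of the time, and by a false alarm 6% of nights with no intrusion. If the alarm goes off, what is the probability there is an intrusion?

Let D = the rare event, + = positive/flagged.
P(D) = 1/5000
P(+|D) = 92/100 = 23/25
P(+|D') = 6/100 = 3/50
P(+) = P(+|D)P(D) + P(+|D')P(D')
     = \frac{23}{25} × \frac{1}{5000} + \frac{3}{50} × \frac{4999}{5000}
     = \frac{15043}{250000}
P(D|+) = P(+|D)P(D)/P(+) = \frac{46}{15043}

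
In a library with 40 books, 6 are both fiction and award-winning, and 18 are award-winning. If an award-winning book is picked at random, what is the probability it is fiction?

P(A ∩ B) = 6/40 = 3/20
P(B) = 18/40 = 9/20
P(A|B) = P(A ∩ B) / P(B) = (3/20) / (9/20) = 1/3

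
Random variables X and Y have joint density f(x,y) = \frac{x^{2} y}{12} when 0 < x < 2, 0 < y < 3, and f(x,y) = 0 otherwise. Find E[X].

f_X(x) = ∫_0^3 \frac{x^{2} y}{12} dy = \frac{3 x^{2}}{8}
E[X] = ∫_0^2 x × (\frac{3 x^{2}}{8}) dx = \frac{3}{2}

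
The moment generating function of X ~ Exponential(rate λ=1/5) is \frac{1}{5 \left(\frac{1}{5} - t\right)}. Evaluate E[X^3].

To find E[X^3], compute M^(3)(0):
M^(1)(t) = \frac{1}{5 \left(\frac{1}{5} - t\right)^{2}}
M^(2)(t) = \frac{2}{5 \left(\frac{1}{5} - t\right)^{3}}
M^(3)(t) = \frac{6}{5 \left(\frac{1}{5} - t\right)^{4}}
M^(3)(0) = 750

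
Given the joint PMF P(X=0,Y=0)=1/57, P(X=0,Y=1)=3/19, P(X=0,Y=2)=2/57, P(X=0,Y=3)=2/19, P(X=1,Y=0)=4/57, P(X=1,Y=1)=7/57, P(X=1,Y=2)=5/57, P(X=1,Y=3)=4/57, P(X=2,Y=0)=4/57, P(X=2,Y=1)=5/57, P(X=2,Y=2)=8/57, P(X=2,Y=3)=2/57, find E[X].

First find marginal of X:
P(X=0) = 6/19
P(X=1) = 20/57
P(X=2) = 1/3
E[X] = 0 × 6/19 + 1 × 20/57 + 2 × 1/3 = 58/57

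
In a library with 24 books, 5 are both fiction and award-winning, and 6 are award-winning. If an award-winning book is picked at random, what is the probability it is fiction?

P(A ∩ B) = 5/24
P(B) = 6/24 = 1/4
P(A|B) = P(A ∩ B) / P(B) = (5/24) / (1/4) = 5/6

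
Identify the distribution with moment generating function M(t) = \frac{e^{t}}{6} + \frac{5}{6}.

The MGF M(t) = \frac{e^{t}}{6} + \frac{5}{6} is the standard form for the Bernoulli distribution.
Comparing with the known MGF formula identifies: Bernoulli(p=1/6)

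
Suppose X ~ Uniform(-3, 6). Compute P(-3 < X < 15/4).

P(-3 < X < 15/4) = ∫_{-3}^{15/4} f(x) dx
where f(x) = \frac{1}{9}
= \frac{3}{4}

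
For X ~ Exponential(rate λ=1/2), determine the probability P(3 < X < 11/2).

P(3 < X < 11/2) = ∫_{3}^{11/2} f(x) dx
where f(x) = \frac{e^{- \frac{x}{2}}}{2}
= - \frac{1}{e^{\frac{11}{4}}} + e^{- \frac{3}{2}}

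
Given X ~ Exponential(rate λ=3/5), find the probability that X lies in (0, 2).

P(0 < X < 2) = ∫_{0}^{2} f(x) dx
where f(x) = \frac{3 e^{- \frac{3 x}{5}}}{5}
= 1 - e^{- \frac{6}{5}}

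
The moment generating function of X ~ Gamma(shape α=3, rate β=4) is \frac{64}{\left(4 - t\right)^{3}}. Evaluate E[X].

To find E[X], compute M^(1)(0):
M^(1)(t) = \frac{192}{\left(4 - t\right)^{4}}
M^(1)(0) = \frac{3}{4}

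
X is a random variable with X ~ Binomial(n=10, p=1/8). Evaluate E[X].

For X ~ Binomial(n=10, p=1/8), the expected value is:
E[X] = \frac{5}{4}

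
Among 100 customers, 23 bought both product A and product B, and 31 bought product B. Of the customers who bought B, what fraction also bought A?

P(A ∩ B) = 23/100
P(B) = 31/100
P(A|B) = P(A ∩ B) / P(B) = (23/100) / (31/100) = 23/31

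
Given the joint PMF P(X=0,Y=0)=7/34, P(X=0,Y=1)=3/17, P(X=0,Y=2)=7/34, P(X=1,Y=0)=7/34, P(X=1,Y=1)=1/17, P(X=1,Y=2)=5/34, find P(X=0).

P(X=0) = P(X=0,Y=0) + P(X=0,Y=1) + P(X=0,Y=2)
= 7/34 + 3/17 + 7/34
= 10/17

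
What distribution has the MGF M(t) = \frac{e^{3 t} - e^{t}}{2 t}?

The MGF M(t) = \frac{e^{3 t} - e^{t}}{2 t} is the standard form for the Uniform distribution.
Comparing with the known MGF formula identifies: Uniform(1, 3)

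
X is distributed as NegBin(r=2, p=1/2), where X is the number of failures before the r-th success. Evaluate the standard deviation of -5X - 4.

For X ~ NegBin(r=2, p=1/2), where X is the number of failures before the r-th success:
Var(X) = 4
SD(X) = √(Var(X)) = √(4) = 2
SD(-5X - 4) = |-5| × SD(X) = 5 × 2 = 10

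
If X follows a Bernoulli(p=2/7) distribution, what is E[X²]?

Using the identity E[X²] = Var(X) + (E[X])²:
E[X] = \frac{2}{7}
Var(X) = \frac{10}{49}
E[X²] = \frac{10}{49} + (\frac{2}{7})²
= \frac{2}{7}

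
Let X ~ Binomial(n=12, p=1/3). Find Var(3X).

For X ~ Binomial(n=12, p=1/3):
Var(X) = \frac{8}{3}
Var(3X) = (3)² × Var(X) = 9 × \frac{8}{3} = 24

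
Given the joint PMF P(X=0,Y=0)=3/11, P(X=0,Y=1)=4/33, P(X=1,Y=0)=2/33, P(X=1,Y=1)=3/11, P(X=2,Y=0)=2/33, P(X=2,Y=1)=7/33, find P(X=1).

P(X=1) = P(X=1,Y=0) + P(X=1,Y=1)
= 2/33 + 3/11
= 1/3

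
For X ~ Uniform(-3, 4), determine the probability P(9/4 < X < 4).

P(9/4 < X < 4) = ∫_{9/4}^{4} f(x) dx
where f(x) = \frac{1}{7}
= \frac{1}{4}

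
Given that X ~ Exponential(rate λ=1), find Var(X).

For X ~ Exponential(rate λ=1):
Var(X) = 1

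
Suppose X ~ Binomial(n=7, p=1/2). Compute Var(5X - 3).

For X ~ Binomial(n=7, p=1/2):
Var(X) = \frac{7}{4}
Var(5X - 3) = (5)² × Var(X) = 25 × \frac{7}{4} = \frac{175}{4}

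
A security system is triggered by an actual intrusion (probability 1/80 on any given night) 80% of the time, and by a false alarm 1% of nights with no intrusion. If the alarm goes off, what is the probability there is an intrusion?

Let D = the rare event, + = positive/flagged.
P(D) = 1/80
P(+|D) = 80/100 = 4/5
P(+|D') = 1/100
P(+) = P(+|D)P(D) + P(+|D')P(D')
     = \frac{4}{5} × \frac{1}{80} + \frac{1}{100} × \frac{79}{80}
     = \frac{159}{8000}
P(D|+) = P(+|D)P(D)/P(+) = \frac{80}{159}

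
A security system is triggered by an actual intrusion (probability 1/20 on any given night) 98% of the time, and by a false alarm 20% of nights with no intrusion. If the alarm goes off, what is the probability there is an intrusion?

Let D = the rare event, + = positive/flagged.
P(D) = 1/20
P(+|D) = 98/100 = 49/50
P(+|D') = 20/100 = 1/5
P(+) = P(+|D)P(D) + P(+|D')P(D')
     = \frac{49}{50} × \frac{1}{20} + \frac{1}{5} × \frac{19}{20}
     = \frac{239}{1000}
P(D|+) = P(+|D)P(D)/P(+) = \frac{49}{239}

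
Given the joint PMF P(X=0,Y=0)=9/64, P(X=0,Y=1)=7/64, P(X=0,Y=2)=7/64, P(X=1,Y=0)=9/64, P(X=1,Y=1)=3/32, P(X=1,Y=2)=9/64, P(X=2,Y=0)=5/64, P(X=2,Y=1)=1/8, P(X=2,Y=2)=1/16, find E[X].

First find marginal of X:
P(X=0) = 23/64
P(X=1) = 3/8
P(X=2) = 17/64
E[X] = 0 × 23/64 + 1 × 3/8 + 2 × 17/64 = 29/32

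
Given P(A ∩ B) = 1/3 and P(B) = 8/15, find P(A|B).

P(A|B) = P(A ∩ B) / P(B)
= (1/3) / (8/15)
= 5/8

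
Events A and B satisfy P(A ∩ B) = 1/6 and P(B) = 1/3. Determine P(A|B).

P(A|B) = P(A ∩ B) / P(B)
= (1/6) / (1/3)
= 1/2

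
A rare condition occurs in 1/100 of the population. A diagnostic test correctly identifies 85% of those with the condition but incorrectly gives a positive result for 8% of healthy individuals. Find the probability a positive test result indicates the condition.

Let D = the rare event, + = positive/flagged.
P(D) = 1/100
P(+|D) = 85/100 = 17/20
P(+|D') = 8/100 = 2/25
P(+) = P(+|D)P(D) + P(+|D')P(D')
     = \frac{17}{20} × \frac{1}{100} + \frac{2}{25} × \frac{99}{100}
     = \frac{877}{10000}
P(D|+) = P(+|D)P(D)/P(+) = \frac{85}{877}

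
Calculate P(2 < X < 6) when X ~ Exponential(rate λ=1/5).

P(2 < X < 6) = ∫_{2}^{6} f(x) dx
where f(x) = \frac{e^{- \frac{x}{5}}}{5}
= - \frac{1 - e^{\frac{4}{5}}}{e^{\frac{6}{5}}}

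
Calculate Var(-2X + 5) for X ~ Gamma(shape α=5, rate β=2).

For X ~ Gamma(shape α=5, rate β=2):
Var(X) = \frac{5}{4}
Var(-2X + 5) = (-2)² × Var(X) = 4 × \frac{5}{4} = 5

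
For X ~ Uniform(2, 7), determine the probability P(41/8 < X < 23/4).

P(41/8 < X < 23/4) = ∫_{41/8}^{23/4} f(x) dx
where f(x) = \frac{1}{5}
= \frac{1}{8}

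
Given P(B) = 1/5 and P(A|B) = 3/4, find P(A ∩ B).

By definition, P(A|B) = P(A ∩ B) / P(B)
So P(A ∩ B) = P(A|B) × P(B)
= 3/4 × 1/5
= 3/20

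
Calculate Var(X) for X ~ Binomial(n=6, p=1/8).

For X ~ Binomial(n=6, p=1/8):
Var(X) = \frac{21}{32}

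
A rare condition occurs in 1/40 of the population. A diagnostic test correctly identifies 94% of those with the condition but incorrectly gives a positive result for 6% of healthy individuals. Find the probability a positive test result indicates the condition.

Let D = the rare event, + = positive/flagged.
P(D) = 1/40
P(+|D) = 94/100 = 47/50
P(+|D') = 6/100 = 3/50
P(+) = P(+|D)P(D) + P(+|D')P(D')
     = \frac{47}{50} × \frac{1}{40} + \frac{3}{50} × \frac{39}{40}
     = \frac{41}{500}
P(D|+) = P(+|D)P(D)/P(+) = \frac{47}{164}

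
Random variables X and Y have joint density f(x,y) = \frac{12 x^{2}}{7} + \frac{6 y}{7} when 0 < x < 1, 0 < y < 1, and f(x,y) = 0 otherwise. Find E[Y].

E[Y] = ∫_0^1 ∫_0^1 y × f(x,y) dx dy
= \frac{4}{7}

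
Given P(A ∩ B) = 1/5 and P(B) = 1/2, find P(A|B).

P(A|B) = P(A ∩ B) / P(B)
= (1/5) / (1/2)
= 2/5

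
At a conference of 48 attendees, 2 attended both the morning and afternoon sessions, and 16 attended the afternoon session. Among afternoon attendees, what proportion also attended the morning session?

P(A ∩ B) = 2/48 = 1/24
P(B) = 16/48 = 1/3
P(A|B) = P(A ∩ B) / P(B) = (1/24) / (1/3) = 1/8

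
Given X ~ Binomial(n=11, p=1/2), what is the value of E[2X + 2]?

For X ~ Binomial(n=11, p=1/2):
E[X] = \frac{11}{2}
E[2X + 2] = 2 × E[X] + 2 = 13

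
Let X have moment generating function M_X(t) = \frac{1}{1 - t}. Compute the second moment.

To find E[X^2], compute M^(2)(0):
M^(1)(t) = \frac{1}{\left(1 - t\right)^{2}}
M^(2)(t) = \frac{2}{\left(1 - t\right)^{3}}
M^(2)(0) = 2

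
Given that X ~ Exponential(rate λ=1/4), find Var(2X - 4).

For X ~ Exponential(rate λ=1/4):
Var(X) = 16
Var(2X - 4) = (2)² × Var(X) = 4 × 16 = 64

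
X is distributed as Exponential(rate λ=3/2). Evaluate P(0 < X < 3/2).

P(0 < X < 3/2) = ∫_{0}^{3/2} f(x) dx
where f(x) = \frac{3 e^{- \frac{3 x}{2}}}{2}
= 1 - e^{- \frac{9}{4}}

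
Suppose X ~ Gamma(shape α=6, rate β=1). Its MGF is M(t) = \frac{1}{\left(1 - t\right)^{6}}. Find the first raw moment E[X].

To find E[X], compute M^(1)(0):
M^(1)(t) = \frac{6}{\left(1 - t\right)^{7}}
M^(1)(0) = 6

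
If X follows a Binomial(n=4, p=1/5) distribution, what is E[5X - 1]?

For X ~ Binomial(n=4, p=1/5):
E[X] = \frac{4}{5}
E[5X - 1] = 5 × E[X] - 1 = 3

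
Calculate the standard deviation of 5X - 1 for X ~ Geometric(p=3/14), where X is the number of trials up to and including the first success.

For X ~ Geometric(p=3/14), where X is the number of trials up to and including the first success:
Var(X) = \frac{154}{9}
SD(X) = √(Var(X)) = √(\frac{154}{9}) = \frac{\sqrt{154}}{3}
SD(5X - 1) = |5| × SD(X) = 5 × \frac{\sqrt{154}}{3} = \frac{5 \sqrt{154}}{3}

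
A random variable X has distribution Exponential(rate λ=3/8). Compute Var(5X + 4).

For X ~ Exponential(rate λ=3/8):
Var(X) = \frac{64}{9}
Var(5X + 4) = (5)² × Var(X) = 25 × \frac{64}{9} = \frac{1600}{9}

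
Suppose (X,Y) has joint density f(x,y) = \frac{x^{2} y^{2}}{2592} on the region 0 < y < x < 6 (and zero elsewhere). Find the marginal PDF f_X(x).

f_X(x) = ∫_0^x \frac{x^{2} y^{2}}{2592} dy = \frac{x^{5}}{7776}
for 0 < x < 6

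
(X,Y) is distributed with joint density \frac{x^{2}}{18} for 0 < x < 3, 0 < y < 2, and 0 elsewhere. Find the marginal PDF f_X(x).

f_X(x) = ∫_0^2 f(x,y) dy
= ∫_0^2 \frac{x^{2}}{18} dy
= \frac{x^{2}}{9} for 0 < x < 3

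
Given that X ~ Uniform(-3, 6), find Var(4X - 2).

For X ~ Uniform(-3, 6):
Var(X) = \frac{27}{4}
Var(4X - 2) = (4)² × Var(X) = 16 × \frac{27}{4} = 108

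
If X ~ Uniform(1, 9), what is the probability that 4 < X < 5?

P(4 < X < 5) = ∫_{4}^{5} f(x) dx
where f(x) = \frac{1}{8}
= \frac{1}{8}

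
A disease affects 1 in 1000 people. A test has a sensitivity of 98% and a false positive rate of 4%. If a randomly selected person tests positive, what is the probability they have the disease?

Let D = the rare event, + = positive/flagged.
P(D) = 1/1000
P(+|D) = 98/100 = 49/50
P(+|D') = 4/100 = 1/25
P(+) = P(+|D)P(D) + P(+|D')P(D')
     = \frac{49}{50} × \frac{1}{1000} + \frac{1}{25} × \frac{999}{1000}
     = \frac{2047}{50000}
P(D|+) = P(+|D)P(D)/P(+) = \frac{49}{2047}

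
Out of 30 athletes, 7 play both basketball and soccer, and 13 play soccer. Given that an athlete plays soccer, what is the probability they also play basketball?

P(A ∩ B) = 7/30
P(B) = 13/30
P(A|B) = P(A ∩ B) / P(B) = (7/30) / (13/30) = 7/13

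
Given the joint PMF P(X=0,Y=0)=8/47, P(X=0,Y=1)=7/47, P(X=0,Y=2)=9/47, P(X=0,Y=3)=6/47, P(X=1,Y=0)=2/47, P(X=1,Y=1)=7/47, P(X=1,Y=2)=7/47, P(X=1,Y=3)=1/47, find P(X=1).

P(X=1) = P(X=1,Y=0) + P(X=1,Y=1) + P(X=1,Y=2) + P(X=1,Y=3)
= 2/47 + 7/47 + 7/47 + 1/47
= 17/47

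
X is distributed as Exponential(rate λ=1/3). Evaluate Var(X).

For X ~ Exponential(rate λ=1/3):
Var(X) = 9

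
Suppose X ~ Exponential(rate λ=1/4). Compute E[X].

For X ~ Exponential(rate λ=1/4), the expected value is:
E[X] = 4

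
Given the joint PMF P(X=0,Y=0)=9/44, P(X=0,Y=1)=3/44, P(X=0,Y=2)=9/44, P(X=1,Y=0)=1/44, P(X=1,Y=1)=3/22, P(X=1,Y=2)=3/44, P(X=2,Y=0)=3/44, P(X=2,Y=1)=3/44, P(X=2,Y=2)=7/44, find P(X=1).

P(X=1) = P(X=1,Y=0) + P(X=1,Y=1) + P(X=1,Y=2)
= 1/44 + 3/22 + 3/44
= 5/22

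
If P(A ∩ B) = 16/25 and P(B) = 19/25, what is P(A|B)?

P(A|B) = P(A ∩ B) / P(B)
= (16/25) / (19/25)
= 16/19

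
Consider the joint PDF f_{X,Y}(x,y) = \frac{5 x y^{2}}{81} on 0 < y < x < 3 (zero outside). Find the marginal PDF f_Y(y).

f_Y(y) = ∫_y^3 \frac{5 x y^{2}}{81} dx = \frac{5 y^{2} \left(9 - y^{2}\right)}{162}
for 0 < y < 3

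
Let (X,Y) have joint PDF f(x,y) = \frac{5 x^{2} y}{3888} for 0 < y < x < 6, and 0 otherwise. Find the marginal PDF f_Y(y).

f_Y(y) = ∫_y^6 \frac{5 x^{2} y}{3888} dx = \frac{5 y \left(216 - y^{3}\right)}{11664}
for 0 < y < 6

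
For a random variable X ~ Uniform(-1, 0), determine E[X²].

Using the identity E[X²] = Var(X) + (E[X])²:
E[X] = - \frac{1}{2}
Var(X) = \frac{1}{12}
E[X²] = \frac{1}{12} + (- \frac{1}{2})²
= \frac{1}{3}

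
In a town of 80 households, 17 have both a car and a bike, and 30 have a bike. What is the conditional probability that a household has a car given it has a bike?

P(A ∩ B) = 17/80
P(B) = 30/80 = 3/8
P(A|B) = P(A ∩ B) / P(B) = (17/80) / (3/8) = 17/30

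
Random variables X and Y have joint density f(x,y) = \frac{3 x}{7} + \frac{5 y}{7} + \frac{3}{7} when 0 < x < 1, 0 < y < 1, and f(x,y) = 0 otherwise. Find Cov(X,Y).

E[XY] = ∫∫ xy × f(x,y) dx dy = \frac{25}{84}
E[X] = \frac{15}{28}
E[Y] = \frac{47}{84}
Cov(X,Y) = E[XY] - E[X]E[Y] = - \frac{5}{2352}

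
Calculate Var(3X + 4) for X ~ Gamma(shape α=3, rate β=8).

For X ~ Gamma(shape α=3, rate β=8):
Var(X) = \frac{3}{64}
Var(3X + 4) = (3)² × Var(X) = 9 × \frac{3}{64} = \frac{27}{64}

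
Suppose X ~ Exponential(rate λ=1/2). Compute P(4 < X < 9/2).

P(4 < X < 9/2) = ∫_{4}^{9/2} f(x) dx
where f(x) = \frac{e^{- \frac{x}{2}}}{2}
= - \frac{1}{e^{\frac{9}{4}}} + e^{-2}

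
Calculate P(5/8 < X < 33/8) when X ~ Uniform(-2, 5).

P(5/8 < X < 33/8) = ∫_{5/8}^{33/8} f(x) dx
where f(x) = \frac{1}{7}
= \frac{1}{2}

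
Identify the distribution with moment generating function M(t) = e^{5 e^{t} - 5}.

The MGF M(t) = e^{5 e^{t} - 5} is the standard form for the Poisson distribution.
Comparing with the known MGF formula identifies: Poisson(λ=5)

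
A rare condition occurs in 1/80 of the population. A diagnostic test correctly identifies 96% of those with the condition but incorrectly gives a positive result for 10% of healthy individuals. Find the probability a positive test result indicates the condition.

Let D = the rare event, + = positive/flagged.
P(D) = 1/80
P(+|D) = 96/100 = 24/25
P(+|D') = 10/100 = 1/10
P(+) = P(+|D)P(D) + P(+|D')P(D')
     = \frac{24}{25} × \frac{1}{80} + \frac{1}{10} × \frac{79}{80}
     = \frac{443}{4000}
P(D|+) = P(+|D)P(D)/P(+) = \frac{48}{443}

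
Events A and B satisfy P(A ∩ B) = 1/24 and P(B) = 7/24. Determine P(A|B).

P(A|B) = P(A ∩ B) / P(B)
= (1/24) / (7/24)
= 1/7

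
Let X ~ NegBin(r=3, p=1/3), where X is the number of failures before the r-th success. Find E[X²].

Using the identity E[X²] = Var(X) + (E[X])²:
E[X] = 6
Var(X) = 18
E[X²] = 18 + (6)²
= 54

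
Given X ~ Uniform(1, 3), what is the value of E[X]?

For X ~ Uniform(1, 3), the expected value is:
E[X] = 2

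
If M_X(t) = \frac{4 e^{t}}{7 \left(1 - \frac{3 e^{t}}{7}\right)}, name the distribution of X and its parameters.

The MGF M(t) = \frac{4 e^{t}}{7 \left(1 - \frac{3 e^{t}}{7}\right)} is the standard form for the Geometric distribution.
Comparing with the known MGF formula identifies: Geometric(p=4/7), X = trial number of first success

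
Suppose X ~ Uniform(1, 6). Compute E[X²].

Using the identity E[X²] = Var(X) + (E[X])²:
E[X] = \frac{7}{2}
Var(X) = \frac{25}{12}
E[X²] = \frac{25}{12} + (\frac{7}{2})²
= \frac{43}{3}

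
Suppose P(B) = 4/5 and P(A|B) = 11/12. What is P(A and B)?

By definition, P(A|B) = P(A ∩ B) / P(B)
So P(A ∩ B) = P(A|B) × P(B)
= 11/12 × 4/5
= 11/15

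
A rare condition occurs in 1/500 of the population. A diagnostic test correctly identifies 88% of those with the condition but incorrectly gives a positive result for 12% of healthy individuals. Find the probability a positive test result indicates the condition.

Let D = the rare event, + = positive/flagged.
P(D) = 1/500
P(+|D) = 88/100 = 22/25
P(+|D') = 12/100 = 3/25
P(+) = P(+|D)P(D) + P(+|D')P(D')
     = \frac{22}{25} × \frac{1}{500} + \frac{3}{25} × \frac{499}{500}
     = \frac{1519}{12500}
P(D|+) = P(+|D)P(D)/P(+) = \frac{22}{1519}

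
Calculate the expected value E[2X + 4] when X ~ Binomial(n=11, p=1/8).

For X ~ Binomial(n=11, p=1/8):
E[X] = \frac{11}{8}
E[2X + 4] = 2 × E[X] + 4 = \frac{27}{4}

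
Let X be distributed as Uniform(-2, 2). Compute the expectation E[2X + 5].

For X ~ Uniform(-2, 2):
E[X] = 0
E[2X + 5] = 2 × E[X] + 5 = 5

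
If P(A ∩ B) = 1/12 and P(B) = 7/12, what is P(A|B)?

P(A|B) = P(A ∩ B) / P(B)
= (1/12) / (7/12)
= 1/7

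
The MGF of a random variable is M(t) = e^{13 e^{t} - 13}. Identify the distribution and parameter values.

The MGF M(t) = e^{13 e^{t} - 13} is the standard form for the Poisson distribution.
Comparing with the known MGF formula identifies: Poisson(λ=13)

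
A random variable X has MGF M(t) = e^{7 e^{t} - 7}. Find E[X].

To find E[X], compute M^(1)(0):
M^(1)(t) = 7 e^{t} e^{7 e^{t} - 7}
M^(1)(0) = 7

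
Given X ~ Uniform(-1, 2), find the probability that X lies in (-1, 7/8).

P(-1 < X < 7/8) = ∫_{-1}^{7/8} f(x) dx
where f(x) = \frac{1}{3}
= \frac{5}{8}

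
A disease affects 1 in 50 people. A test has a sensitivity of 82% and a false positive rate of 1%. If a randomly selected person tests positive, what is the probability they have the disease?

Let D = the rare event, + = positive/flagged.
P(D) = 1/50
P(+|D) = 82/100 = 41/50
P(+|D') = 1/100
P(+) = P(+|D)P(D) + P(+|D')P(D')
     = \frac{41}{50} × \frac{1}{50} + \frac{1}{100} × \frac{49}{50}
     = \frac{131}{5000}
P(D|+) = P(+|D)P(D)/P(+) = \frac{82}{131}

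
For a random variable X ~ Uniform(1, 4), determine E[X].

For X ~ Uniform(1, 4), the expected value is:
E[X] = \frac{5}{2}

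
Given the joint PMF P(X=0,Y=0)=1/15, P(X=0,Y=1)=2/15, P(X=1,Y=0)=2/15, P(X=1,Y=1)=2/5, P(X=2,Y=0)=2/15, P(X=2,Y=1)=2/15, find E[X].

First find marginal of X:
P(X=0) = 1/5
P(X=1) = 8/15
P(X=2) = 4/15
E[X] = 0 × 1/5 + 1 × 8/15 + 2 × 4/15 = 16/15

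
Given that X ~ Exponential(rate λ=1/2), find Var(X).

For X ~ Exponential(rate λ=1/2):
Var(X) = 4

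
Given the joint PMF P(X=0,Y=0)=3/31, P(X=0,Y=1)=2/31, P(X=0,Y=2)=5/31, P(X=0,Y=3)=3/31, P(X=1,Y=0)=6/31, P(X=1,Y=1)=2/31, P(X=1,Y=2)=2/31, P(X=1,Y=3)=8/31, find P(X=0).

P(X=0) = P(X=0,Y=0) + P(X=0,Y=1) + P(X=0,Y=2) + P(X=0,Y=3)
= 3/31 + 2/31 + 5/31 + 3/31
= 13/31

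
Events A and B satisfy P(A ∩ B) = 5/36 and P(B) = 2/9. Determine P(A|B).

P(A|B) = P(A ∩ B) / P(B)
= (5/36) / (2/9)
= 5/8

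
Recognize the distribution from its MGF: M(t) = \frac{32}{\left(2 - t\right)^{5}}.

The MGF M(t) = \frac{32}{\left(2 - t\right)^{5}} is the standard form for the Gamma distribution.
Comparing with the known MGF formula identifies: Gamma(shape α=5, rate β=2)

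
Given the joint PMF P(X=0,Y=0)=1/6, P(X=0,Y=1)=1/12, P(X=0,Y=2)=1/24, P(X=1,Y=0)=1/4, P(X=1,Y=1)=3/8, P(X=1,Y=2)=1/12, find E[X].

First find marginal of X:
P(X=0) = 7/24
P(X=1) = 17/24
E[X] = 0 × 7/24 + 1 × 17/24 = 17/24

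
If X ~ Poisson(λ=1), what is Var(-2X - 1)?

For X ~ Poisson(λ=1):
Var(X) = 1
Var(-2X - 1) = (-2)² × Var(X) = 4 × 1 = 4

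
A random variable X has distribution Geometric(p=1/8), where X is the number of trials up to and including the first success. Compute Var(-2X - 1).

For X ~ Geometric(p=1/8), where X is the number of trials up to and including the first success:
Var(X) = 56
Var(-2X - 1) = (-2)² × Var(X) = 4 × 56 = 224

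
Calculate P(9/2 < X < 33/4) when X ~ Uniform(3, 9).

P(9/2 < X < 33/4) = ∫_{9/2}^{33/4} f(x) dx
where f(x) = \frac{1}{6}
= \frac{5}{8}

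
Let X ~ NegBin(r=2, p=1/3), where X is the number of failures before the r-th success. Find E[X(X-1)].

E[X(X-1)] = E[X² - X] = E[X²] - E[X]
E[X] = 4
E[X²] = Var(X) + (E[X])² = 12 + (4)² = 28
E[X(X-1)] = 28 - 4 = 24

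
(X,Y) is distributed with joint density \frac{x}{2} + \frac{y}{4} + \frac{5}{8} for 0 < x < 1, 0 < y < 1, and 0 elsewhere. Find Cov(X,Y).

E[XY] = ∫∫ xy × f(x,y) dx dy = \frac{9}{32}
E[X] = \frac{13}{24}
E[Y] = \frac{25}{48}
Cov(X,Y) = E[XY] - E[X]E[Y] = - \frac{1}{1152}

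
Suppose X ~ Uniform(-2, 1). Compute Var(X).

For X ~ Uniform(-2, 1):
Var(X) = \frac{3}{4}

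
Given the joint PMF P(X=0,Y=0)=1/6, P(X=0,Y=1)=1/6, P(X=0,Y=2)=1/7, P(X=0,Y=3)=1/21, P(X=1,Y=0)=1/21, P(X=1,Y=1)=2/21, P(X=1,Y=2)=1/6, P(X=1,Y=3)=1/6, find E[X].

First find marginal of X:
P(X=0) = 11/21
P(X=1) = 10/21
E[X] = 0 × 11/21 + 1 × 10/21 = 10/21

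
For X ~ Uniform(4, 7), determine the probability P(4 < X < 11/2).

P(4 < X < 11/2) = ∫_{4}^{11/2} f(x) dx
where f(x) = \frac{1}{3}
= \frac{1}{2}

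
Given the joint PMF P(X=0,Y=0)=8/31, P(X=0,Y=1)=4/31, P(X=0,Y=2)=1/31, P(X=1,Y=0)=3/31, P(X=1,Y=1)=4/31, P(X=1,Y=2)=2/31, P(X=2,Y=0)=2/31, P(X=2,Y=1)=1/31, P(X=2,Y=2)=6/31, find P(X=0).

P(X=0) = P(X=0,Y=0) + P(X=0,Y=1) + P(X=0,Y=2)
= 8/31 + 4/31 + 1/31
= 13/31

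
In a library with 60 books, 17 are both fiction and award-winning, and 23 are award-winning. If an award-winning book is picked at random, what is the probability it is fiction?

P(A ∩ B) = 17/60
P(B) = 23/60
P(A|B) = P(A ∩ B) / P(B) = (17/60) / (23/60) = 17/23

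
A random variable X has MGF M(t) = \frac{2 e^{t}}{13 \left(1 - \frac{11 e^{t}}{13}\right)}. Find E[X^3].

To find E[X^3], compute M^(3)(0):
M^(1)(t) = \frac{2 e^{t}}{13 \left(1 - \frac{11 e^{t}}{13}\right)} + \frac{22 e^{2 t}}{169 \left(1 - \frac{11 e^{t}}{13}\right)^{2}}
M^(2)(t) = \frac{2 e^{t}}{13 \left(1 - \frac{11 e^{t}}{13}\right)} + \frac{66 e^{2 t}}{169 \left(1 - \frac{11 e^{t}}{13}\right)^{2}} + \frac{484 e^{3 t}}{2197 \left(1 - \frac{11 e^{t}}{13}\right)^{3}}
M^(3)(t) = \frac{2 e^{t}}{13 \left(1 - \frac{11 e^{t}}{13}\right)} + \frac{154 e^{2 t}}{169 \left(1 - \frac{11 e^{t}}{13}\right)^{2}} + \frac{2904 e^{3 t}}{2197 \left(1 - \frac{11 e^{t}}{13}\right)^{3}} + \frac{15972 e^{4 t}}{28561 \left(1 - \frac{11 e^{t}}{13}\right)^{4}}
M^(3)(0) = \frac{5603}{4}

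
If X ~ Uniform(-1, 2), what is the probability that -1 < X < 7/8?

P(-1 < X < 7/8) = ∫_{-1}^{7/8} f(x) dx
where f(x) = \frac{1}{3}
= \frac{5}{8}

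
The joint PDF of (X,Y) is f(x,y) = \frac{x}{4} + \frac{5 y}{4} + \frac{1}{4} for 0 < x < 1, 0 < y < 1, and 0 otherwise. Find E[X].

E[X] = ∫_0^1 ∫_0^1 x × f(x,y) dy dx
= ∫_0^1 ∫_0^1 x × (\frac{x}{4} + \frac{5 y}{4} + \frac{1}{4}) dy dx
= \frac{25}{48}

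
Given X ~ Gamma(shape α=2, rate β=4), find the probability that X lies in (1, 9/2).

P(1 < X < 9/2) = ∫_{1}^{9/2} f(x) dx
where f(x) = 16 x e^{- 4 x}
= \frac{-19 + 5 e^{14}}{e^{18}}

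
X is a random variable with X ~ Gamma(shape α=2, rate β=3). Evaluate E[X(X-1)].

E[X(X-1)] = E[X² - X] = E[X²] - E[X]
E[X] = \frac{2}{3}
E[X²] = Var(X) + (E[X])² = \frac{2}{9} + (\frac{2}{3})² = \frac{2}{3}
E[X(X-1)] = \frac{2}{3} - \frac{2}{3} = 0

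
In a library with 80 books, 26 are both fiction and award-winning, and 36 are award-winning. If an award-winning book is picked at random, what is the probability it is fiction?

P(A ∩ B) = 26/80 = 13/40
P(B) = 36/80 = 9/20
P(A|B) = P(A ∩ B) / P(B) = (13/40) / (9/20) = 13/18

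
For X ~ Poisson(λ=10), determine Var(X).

For X ~ Poisson(λ=10):
Var(X) = 10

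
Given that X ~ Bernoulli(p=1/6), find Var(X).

For X ~ Bernoulli(p=1/6):
Var(X) = \frac{5}{36}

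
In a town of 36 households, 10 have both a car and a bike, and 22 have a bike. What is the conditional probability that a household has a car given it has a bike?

P(A ∩ B) = 10/36 = 5/18
P(B) = 22/36 = 11/18
P(A|B) = P(A ∩ B) / P(B) = (5/18) / (11/18) = 5/11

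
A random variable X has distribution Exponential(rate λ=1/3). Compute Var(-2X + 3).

For X ~ Exponential(rate λ=1/3):
Var(X) = 9
Var(-2X + 3) = (-2)² × Var(X) = 4 × 9 = 36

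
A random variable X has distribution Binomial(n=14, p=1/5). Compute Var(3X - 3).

For X ~ Binomial(n=14, p=1/5):
Var(X) = \frac{56}{25}
Var(3X - 3) = (3)² × Var(X) = 9 × \frac{56}{25} = \frac{504}{25}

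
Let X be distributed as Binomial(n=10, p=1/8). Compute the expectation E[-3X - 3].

For X ~ Binomial(n=10, p=1/8):
E[X] = \frac{5}{4}
E[-3X - 3] = -3 × E[X] - 3 = - \frac{27}{4}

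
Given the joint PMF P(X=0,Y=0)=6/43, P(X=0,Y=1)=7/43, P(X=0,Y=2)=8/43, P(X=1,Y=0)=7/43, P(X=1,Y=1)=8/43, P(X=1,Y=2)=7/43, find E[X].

First find marginal of X:
P(X=0) = 21/43
P(X=1) = 22/43
E[X] = 0 × 21/43 + 1 × 22/43 = 22/43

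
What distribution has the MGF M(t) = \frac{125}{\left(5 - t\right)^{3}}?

The MGF M(t) = \frac{125}{\left(5 - t\right)^{3}} is the standard form for the Gamma distribution.
Comparing with the known MGF formula identifies: Gamma(shape α=3, rate β=5)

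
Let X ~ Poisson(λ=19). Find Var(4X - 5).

For X ~ Poisson(λ=19):
Var(X) = 19
Var(4X - 5) = (4)² × Var(X) = 16 × 19 = 304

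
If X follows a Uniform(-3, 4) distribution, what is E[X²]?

Using the identity E[X²] = Var(X) + (E[X])²:
E[X] = \frac{1}{2}
Var(X) = \frac{49}{12}
E[X²] = \frac{49}{12} + (\frac{1}{2})²
= \frac{13}{3}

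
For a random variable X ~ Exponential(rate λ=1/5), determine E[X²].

Using the identity E[X²] = Var(X) + (E[X])²:
E[X] = 5
Var(X) = 25
E[X²] = 25 + (5)²
= 50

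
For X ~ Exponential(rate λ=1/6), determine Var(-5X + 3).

For X ~ Exponential(rate λ=1/6):
Var(X) = 36
Var(-5X + 3) = (-5)² × Var(X) = 25 × 36 = 900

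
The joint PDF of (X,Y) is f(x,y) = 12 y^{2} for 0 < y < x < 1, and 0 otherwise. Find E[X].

f_X(x) = ∫_0^x 12 y^{2} dy = 4 x^{3}
E[X] = ∫_0^1 x × (4 x^{3}) dx = \frac{4}{5}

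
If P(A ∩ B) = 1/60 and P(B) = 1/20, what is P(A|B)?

P(A|B) = P(A ∩ B) / P(B)
= (1/60) / (1/20)
= 1/3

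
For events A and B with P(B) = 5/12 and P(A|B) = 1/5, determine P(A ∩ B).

By definition, P(A|B) = P(A ∩ B) / P(B)
So P(A ∩ B) = P(A|B) × P(B)
= 1/5 × 5/12
= 1/12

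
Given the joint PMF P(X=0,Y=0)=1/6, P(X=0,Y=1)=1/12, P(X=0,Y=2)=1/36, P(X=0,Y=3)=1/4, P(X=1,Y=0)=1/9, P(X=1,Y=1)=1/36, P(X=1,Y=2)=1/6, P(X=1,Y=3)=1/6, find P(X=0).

P(X=0) = P(X=0,Y=0) + P(X=0,Y=1) + P(X=0,Y=2) + P(X=0,Y=3)
= 1/6 + 1/12 + 1/36 + 1/4
= 19/36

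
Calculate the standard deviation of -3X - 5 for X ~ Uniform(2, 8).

For X ~ Uniform(2, 8):
Var(X) = 3
SD(X) = √(Var(X)) = √(3) = \sqrt{3}
SD(-3X - 5) = |-3| × SD(X) = 3 × \sqrt{3} = 3 \sqrt{3}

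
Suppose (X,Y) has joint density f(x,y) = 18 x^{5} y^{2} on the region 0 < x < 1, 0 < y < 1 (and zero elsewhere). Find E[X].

E[X] = ∫_0^1 ∫_0^1 x × f(x,y) dy dx
= ∫_0^1 ∫_0^1 x × (18 x^{5} y^{2}) dy dx
= \frac{6}{7}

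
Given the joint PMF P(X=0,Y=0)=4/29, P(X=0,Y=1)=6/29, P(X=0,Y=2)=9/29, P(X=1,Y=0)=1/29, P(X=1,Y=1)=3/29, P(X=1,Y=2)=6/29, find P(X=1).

P(X=1) = P(X=1,Y=0) + P(X=1,Y=1) + P(X=1,Y=2)
= 1/29 + 3/29 + 6/29
= 10/29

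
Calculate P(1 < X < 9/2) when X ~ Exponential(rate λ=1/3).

P(1 < X < 9/2) = ∫_{1}^{9/2} f(x) dx
where f(x) = \frac{e^{- \frac{x}{3}}}{3}
= - \frac{1}{e^{\frac{3}{2}}} + e^{- \frac{1}{3}}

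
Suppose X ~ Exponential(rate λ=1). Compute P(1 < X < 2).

P(1 < X < 2) = ∫_{1}^{2} f(x) dx
where f(x) = e^{- x}
= - \frac{1 - e}{e^{2}}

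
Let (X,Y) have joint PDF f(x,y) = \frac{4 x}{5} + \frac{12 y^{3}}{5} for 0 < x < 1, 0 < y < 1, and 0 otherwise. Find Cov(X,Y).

E[XY] = ∫∫ xy × f(x,y) dx dy = \frac{28}{75}
E[X] = \frac{17}{30}
E[Y] = \frac{17}{25}
Cov(X,Y) = E[XY] - E[X]E[Y] = - \frac{3}{250}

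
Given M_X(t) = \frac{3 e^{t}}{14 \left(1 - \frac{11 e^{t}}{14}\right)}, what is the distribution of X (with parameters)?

The MGF M(t) = \frac{3 e^{t}}{14 \left(1 - \frac{11 e^{t}}{14}\right)} is the standard form for the Geometric distribution.
Comparing with the known MGF formula identifies: Geometric(p=3/14), X = trial number of first success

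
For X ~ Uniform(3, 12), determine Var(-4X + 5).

For X ~ Uniform(3, 12):
Var(X) = \frac{27}{4}
Var(-4X + 5) = (-4)² × Var(X) = 16 × \frac{27}{4} = 108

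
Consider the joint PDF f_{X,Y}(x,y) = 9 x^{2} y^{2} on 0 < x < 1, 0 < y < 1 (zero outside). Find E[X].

E[X] = ∫_0^1 ∫_0^1 x × f(x,y) dy dx
= ∫_0^1 ∫_0^1 x × (9 x^{2} y^{2}) dy dx
= \frac{3}{4}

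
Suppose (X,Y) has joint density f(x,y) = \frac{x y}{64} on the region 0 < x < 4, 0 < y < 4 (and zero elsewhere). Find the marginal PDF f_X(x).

f_X(x) = ∫_0^4 f(x,y) dy
= ∫_0^4 \frac{x y}{64} dy
= \frac{x}{8} for 0 < x < 4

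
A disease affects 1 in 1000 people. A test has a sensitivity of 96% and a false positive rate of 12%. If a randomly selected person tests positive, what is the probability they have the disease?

Let D = the rare event, + = positive/flagged.
P(D) = 1/1000
P(+|D) = 96/100 = 24/25
P(+|D') = 12/100 = 3/25
P(+) = P(+|D)P(D) + P(+|D')P(D')
     = \frac{24}{25} × \frac{1}{1000} + \frac{3}{25} × \frac{999}{1000}
     = \frac{3021}{25000}
P(D|+) = P(+|D)P(D)/P(+) = \frac{8}{1007}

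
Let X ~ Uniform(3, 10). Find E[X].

For X ~ Uniform(3, 10), the expected value is:
E[X] = \frac{13}{2}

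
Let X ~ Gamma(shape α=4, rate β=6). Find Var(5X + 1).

For X ~ Gamma(shape α=4, rate β=6):
Var(X) = \frac{1}{9}
Var(5X + 1) = (5)² × Var(X) = 25 × \frac{1}{9} = \frac{25}{9}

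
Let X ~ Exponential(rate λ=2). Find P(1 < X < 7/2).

P(1 < X < 7/2) = ∫_{1}^{7/2} f(x) dx
where f(x) = 2 e^{- 2 x}
= - \frac{1 - e^{5}}{e^{7}}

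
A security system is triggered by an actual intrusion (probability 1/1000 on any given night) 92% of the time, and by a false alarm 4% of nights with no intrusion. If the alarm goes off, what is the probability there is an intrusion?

Let D = the rare event, + = positive/flagged.
P(D) = 1/1000
P(+|D) = 92/100 = 23/25
P(+|D') = 4/100 = 1/25
P(+) = P(+|D)P(D) + P(+|D')P(D')
     = \frac{23}{25} × \frac{1}{1000} + \frac{1}{25} × \frac{999}{1000}
     = \frac{511}{12500}
P(D|+) = P(+|D)P(D)/P(+) = \frac{23}{1022}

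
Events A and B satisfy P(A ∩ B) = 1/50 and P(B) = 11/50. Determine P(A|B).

P(A|B) = P(A ∩ B) / P(B)
= (1/50) / (11/50)
= 1/11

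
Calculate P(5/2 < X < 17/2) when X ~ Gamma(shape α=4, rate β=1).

P(5/2 < X < 17/2) = ∫_{5/2}^{17/2} f(x) dx
where f(x) = \frac{x^{3} e^{- x}}{6}
= \frac{-7103 + 443 e^{6}}{48 e^{\frac{17}{2}}}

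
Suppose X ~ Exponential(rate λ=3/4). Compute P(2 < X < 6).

P(2 < X < 6) = ∫_{2}^{6} f(x) dx
where f(x) = \frac{3 e^{- \frac{3 x}{4}}}{4}
= - \frac{1 - e^{3}}{e^{\frac{9}{2}}}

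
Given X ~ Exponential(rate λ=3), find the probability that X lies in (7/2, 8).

P(7/2 < X < 8) = ∫_{7/2}^{8} f(x) dx
where f(x) = 3 e^{- 3 x}
= - \frac{1}{e^{24}} + e^{- \frac{21}{2}}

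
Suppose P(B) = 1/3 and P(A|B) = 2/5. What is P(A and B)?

By definition, P(A|B) = P(A ∩ B) / P(B)
So P(A ∩ B) = P(A|B) × P(B)
= 2/5 × 1/3
= 2/15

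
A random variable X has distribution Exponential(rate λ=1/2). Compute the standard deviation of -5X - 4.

For X ~ Exponential(rate λ=1/2):
Var(X) = 4
SD(X) = √(Var(X)) = √(4) = 2
SD(-5X - 4) = |-5| × SD(X) = 5 × 2 = 10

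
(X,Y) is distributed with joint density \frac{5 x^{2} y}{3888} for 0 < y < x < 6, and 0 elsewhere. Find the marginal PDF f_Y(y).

f_Y(y) = ∫_y^6 \frac{5 x^{2} y}{3888} dx = \frac{5 y \left(216 - y^{3}\right)}{11664}
for 0 < y < 6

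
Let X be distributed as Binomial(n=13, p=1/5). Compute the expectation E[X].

For X ~ Binomial(n=13, p=1/5), the expected value is:
E[X] = \frac{13}{5}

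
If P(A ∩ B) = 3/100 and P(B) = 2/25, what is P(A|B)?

P(A|B) = P(A ∩ B) / P(B)
= (3/100) / (2/25)
= 3/8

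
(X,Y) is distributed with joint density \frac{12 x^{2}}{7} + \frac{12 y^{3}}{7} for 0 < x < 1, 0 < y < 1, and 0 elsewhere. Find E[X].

E[X] = ∫_0^1 ∫_0^1 x × f(x,y) dy dx
= ∫_0^1 ∫_0^1 x × (\frac{12 x^{2}}{7} + \frac{12 y^{3}}{7}) dy dx
= \frac{9}{14}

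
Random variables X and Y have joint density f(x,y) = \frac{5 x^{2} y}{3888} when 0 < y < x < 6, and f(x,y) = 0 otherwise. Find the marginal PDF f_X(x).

f_X(x) = ∫_0^x \frac{5 x^{2} y}{3888} dy = \frac{5 x^{4}}{7776}
for 0 < x < 6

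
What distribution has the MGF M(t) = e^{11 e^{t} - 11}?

The MGF M(t) = e^{11 e^{t} - 11} is the standard form for the Poisson distribution.
Comparing with the known MGF formula identifies: Poisson(λ=11)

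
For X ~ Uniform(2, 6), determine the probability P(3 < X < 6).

P(3 < X < 6) = ∫_{3}^{6} f(x) dx
where f(x) = \frac{1}{4}
= \frac{3}{4}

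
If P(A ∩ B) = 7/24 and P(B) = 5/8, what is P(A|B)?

P(A|B) = P(A ∩ B) / P(B)
= (7/24) / (5/8)
= 7/15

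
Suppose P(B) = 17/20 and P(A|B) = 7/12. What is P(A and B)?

By definition, P(A|B) = P(A ∩ B) / P(B)
So P(A ∩ B) = P(A|B) × P(B)
= 7/12 × 17/20
= 119/240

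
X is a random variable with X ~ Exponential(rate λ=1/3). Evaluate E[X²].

Using the identity E[X²] = Var(X) + (E[X])²:
E[X] = 3
Var(X) = 9
E[X²] = 9 + (3)²
= 18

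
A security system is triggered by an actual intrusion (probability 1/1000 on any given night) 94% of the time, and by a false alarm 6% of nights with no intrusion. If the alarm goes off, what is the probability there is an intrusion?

Let D = the rare event, + = positive/flagged.
P(D) = 1/1000
P(+|D) = 94/100 = 47/50
P(+|D') = 6/100 = 3/50
P(+) = P(+|D)P(D) + P(+|D')P(D')
     = \frac{47}{50} × \frac{1}{1000} + \frac{3}{50} × \frac{999}{1000}
     = \frac{761}{12500}
P(D|+) = P(+|D)P(D)/P(+) = \frac{47}{3044}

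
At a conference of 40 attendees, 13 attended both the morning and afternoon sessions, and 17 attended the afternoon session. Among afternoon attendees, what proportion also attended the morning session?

P(A ∩ B) = 13/40
P(B) = 17/40
P(A|B) = P(A ∩ B) / P(B) = (13/40) / (17/40) = 13/17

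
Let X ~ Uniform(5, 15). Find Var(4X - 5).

For X ~ Uniform(5, 15):
Var(X) = \frac{25}{3}
Var(4X - 5) = (4)² × Var(X) = 16 × \frac{25}{3} = \frac{400}{3}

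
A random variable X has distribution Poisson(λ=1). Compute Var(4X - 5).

For X ~ Poisson(λ=1):
Var(X) = 1
Var(4X - 5) = (4)² × Var(X) = 16 × 1 = 16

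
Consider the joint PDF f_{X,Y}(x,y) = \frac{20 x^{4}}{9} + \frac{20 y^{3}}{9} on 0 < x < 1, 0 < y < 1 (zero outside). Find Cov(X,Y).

E[XY] = ∫∫ xy × f(x,y) dx dy = \frac{11}{27}
E[X] = \frac{35}{54}
E[Y] = \frac{2}{3}
Cov(X,Y) = E[XY] - E[X]E[Y] = - \frac{2}{81}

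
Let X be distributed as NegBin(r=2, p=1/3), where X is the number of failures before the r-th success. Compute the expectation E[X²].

Using the identity E[X²] = Var(X) + (E[X])²:
E[X] = 4
Var(X) = 12
E[X²] = 12 + (4)²
= 28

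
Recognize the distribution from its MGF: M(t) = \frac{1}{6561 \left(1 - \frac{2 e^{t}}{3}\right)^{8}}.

The MGF M(t) = \frac{1}{6561 \left(1 - \frac{2 e^{t}}{3}\right)^{8}} is the standard form for the NegativeBinomial distribution.
Comparing with the known MGF formula identifies: NegBin(r=8, p=1/3), X = failures before r-th success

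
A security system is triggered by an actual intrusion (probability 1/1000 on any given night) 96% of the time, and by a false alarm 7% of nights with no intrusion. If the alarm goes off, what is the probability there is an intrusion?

Let D = the rare event, + = positive/flagged.
P(D) = 1/1000
P(+|D) = 96/100 = 24/25
P(+|D') = 7/100
P(+) = P(+|D)P(D) + P(+|D')P(D')
     = \frac{24}{25} × \frac{1}{1000} + \frac{7}{100} × \frac{999}{1000}
     = \frac{7089}{100000}
P(D|+) = P(+|D)P(D)/P(+) = \frac{32}{2363}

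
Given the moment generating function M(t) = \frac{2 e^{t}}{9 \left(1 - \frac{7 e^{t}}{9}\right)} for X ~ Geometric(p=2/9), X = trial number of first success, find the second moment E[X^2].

To find E[X^2], compute M^(2)(0):
M^(1)(t) = \frac{2 e^{t}}{9 \left(1 - \frac{7 e^{t}}{9}\right)} + \frac{14 e^{2 t}}{81 \left(1 - \frac{7 e^{t}}{9}\right)^{2}}
M^(2)(t) = \frac{2 e^{t}}{9 \left(1 - \frac{7 e^{t}}{9}\right)} + \frac{14 e^{2 t}}{27 \left(1 - \frac{7 e^{t}}{9}\right)^{2}} + \frac{196 e^{3 t}}{729 \left(1 - \frac{7 e^{t}}{9}\right)^{3}}
M^(2)(0) = 36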